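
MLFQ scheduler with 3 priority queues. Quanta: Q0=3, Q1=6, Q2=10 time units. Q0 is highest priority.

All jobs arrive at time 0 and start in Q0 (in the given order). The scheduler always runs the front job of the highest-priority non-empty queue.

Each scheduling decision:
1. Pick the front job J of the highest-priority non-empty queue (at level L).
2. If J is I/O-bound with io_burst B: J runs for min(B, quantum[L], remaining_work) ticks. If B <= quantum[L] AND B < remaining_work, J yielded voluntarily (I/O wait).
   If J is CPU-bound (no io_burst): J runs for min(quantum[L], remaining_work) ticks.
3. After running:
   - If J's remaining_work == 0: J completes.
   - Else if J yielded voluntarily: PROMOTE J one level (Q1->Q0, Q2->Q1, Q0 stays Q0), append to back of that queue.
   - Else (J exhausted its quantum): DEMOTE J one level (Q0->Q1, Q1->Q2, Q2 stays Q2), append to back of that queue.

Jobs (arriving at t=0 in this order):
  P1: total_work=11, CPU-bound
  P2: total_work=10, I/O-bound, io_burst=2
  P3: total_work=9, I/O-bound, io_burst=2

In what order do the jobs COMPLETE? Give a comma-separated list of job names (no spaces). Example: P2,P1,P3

t=0-3: P1@Q0 runs 3, rem=8, quantum used, demote→Q1. Q0=[P2,P3] Q1=[P1] Q2=[]
t=3-5: P2@Q0 runs 2, rem=8, I/O yield, promote→Q0. Q0=[P3,P2] Q1=[P1] Q2=[]
t=5-7: P3@Q0 runs 2, rem=7, I/O yield, promote→Q0. Q0=[P2,P3] Q1=[P1] Q2=[]
t=7-9: P2@Q0 runs 2, rem=6, I/O yield, promote→Q0. Q0=[P3,P2] Q1=[P1] Q2=[]
t=9-11: P3@Q0 runs 2, rem=5, I/O yield, promote→Q0. Q0=[P2,P3] Q1=[P1] Q2=[]
t=11-13: P2@Q0 runs 2, rem=4, I/O yield, promote→Q0. Q0=[P3,P2] Q1=[P1] Q2=[]
t=13-15: P3@Q0 runs 2, rem=3, I/O yield, promote→Q0. Q0=[P2,P3] Q1=[P1] Q2=[]
t=15-17: P2@Q0 runs 2, rem=2, I/O yield, promote→Q0. Q0=[P3,P2] Q1=[P1] Q2=[]
t=17-19: P3@Q0 runs 2, rem=1, I/O yield, promote→Q0. Q0=[P2,P3] Q1=[P1] Q2=[]
t=19-21: P2@Q0 runs 2, rem=0, completes. Q0=[P3] Q1=[P1] Q2=[]
t=21-22: P3@Q0 runs 1, rem=0, completes. Q0=[] Q1=[P1] Q2=[]
t=22-28: P1@Q1 runs 6, rem=2, quantum used, demote→Q2. Q0=[] Q1=[] Q2=[P1]
t=28-30: P1@Q2 runs 2, rem=0, completes. Q0=[] Q1=[] Q2=[]

Answer: P2,P3,P1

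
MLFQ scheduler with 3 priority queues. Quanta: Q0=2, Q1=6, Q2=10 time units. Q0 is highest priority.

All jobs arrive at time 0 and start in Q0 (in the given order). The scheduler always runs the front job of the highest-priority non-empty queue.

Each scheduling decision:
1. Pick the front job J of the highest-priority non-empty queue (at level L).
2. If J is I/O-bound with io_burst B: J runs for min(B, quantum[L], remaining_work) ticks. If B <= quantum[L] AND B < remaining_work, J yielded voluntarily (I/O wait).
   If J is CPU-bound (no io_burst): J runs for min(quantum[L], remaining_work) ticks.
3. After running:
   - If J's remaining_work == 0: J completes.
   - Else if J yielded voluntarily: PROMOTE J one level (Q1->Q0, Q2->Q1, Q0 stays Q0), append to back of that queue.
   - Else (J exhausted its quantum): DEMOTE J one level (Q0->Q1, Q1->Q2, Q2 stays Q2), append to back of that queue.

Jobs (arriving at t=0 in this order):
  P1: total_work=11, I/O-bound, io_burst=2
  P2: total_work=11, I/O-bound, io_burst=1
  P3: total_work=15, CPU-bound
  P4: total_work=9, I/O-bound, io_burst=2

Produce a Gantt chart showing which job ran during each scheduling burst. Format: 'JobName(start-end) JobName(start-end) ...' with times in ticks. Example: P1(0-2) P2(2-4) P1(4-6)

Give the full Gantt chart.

Answer: P1(0-2) P2(2-3) P3(3-5) P4(5-7) P1(7-9) P2(9-10) P4(10-12) P1(12-14) P2(14-15) P4(15-17) P1(17-19) P2(19-20) P4(20-22) P1(22-24) P2(24-25) P4(25-26) P1(26-27) P2(27-28) P2(28-29) P2(29-30) P2(30-31) P2(31-32) P2(32-33) P3(33-39) P3(39-46)

Derivation:
t=0-2: P1@Q0 runs 2, rem=9, I/O yield, promote→Q0. Q0=[P2,P3,P4,P1] Q1=[] Q2=[]
t=2-3: P2@Q0 runs 1, rem=10, I/O yield, promote→Q0. Q0=[P3,P4,P1,P2] Q1=[] Q2=[]
t=3-5: P3@Q0 runs 2, rem=13, quantum used, demote→Q1. Q0=[P4,P1,P2] Q1=[P3] Q2=[]
t=5-7: P4@Q0 runs 2, rem=7, I/O yield, promote→Q0. Q0=[P1,P2,P4] Q1=[P3] Q2=[]
t=7-9: P1@Q0 runs 2, rem=7, I/O yield, promote→Q0. Q0=[P2,P4,P1] Q1=[P3] Q2=[]
t=9-10: P2@Q0 runs 1, rem=9, I/O yield, promote→Q0. Q0=[P4,P1,P2] Q1=[P3] Q2=[]
t=10-12: P4@Q0 runs 2, rem=5, I/O yield, promote→Q0. Q0=[P1,P2,P4] Q1=[P3] Q2=[]
t=12-14: P1@Q0 runs 2, rem=5, I/O yield, promote→Q0. Q0=[P2,P4,P1] Q1=[P3] Q2=[]
t=14-15: P2@Q0 runs 1, rem=8, I/O yield, promote→Q0. Q0=[P4,P1,P2] Q1=[P3] Q2=[]
t=15-17: P4@Q0 runs 2, rem=3, I/O yield, promote→Q0. Q0=[P1,P2,P4] Q1=[P3] Q2=[]
t=17-19: P1@Q0 runs 2, rem=3, I/O yield, promote→Q0. Q0=[P2,P4,P1] Q1=[P3] Q2=[]
t=19-20: P2@Q0 runs 1, rem=7, I/O yield, promote→Q0. Q0=[P4,P1,P2] Q1=[P3] Q2=[]
t=20-22: P4@Q0 runs 2, rem=1, I/O yield, promote→Q0. Q0=[P1,P2,P4] Q1=[P3] Q2=[]
t=22-24: P1@Q0 runs 2, rem=1, I/O yield, promote→Q0. Q0=[P2,P4,P1] Q1=[P3] Q2=[]
t=24-25: P2@Q0 runs 1, rem=6, I/O yield, promote→Q0. Q0=[P4,P1,P2] Q1=[P3] Q2=[]
t=25-26: P4@Q0 runs 1, rem=0, completes. Q0=[P1,P2] Q1=[P3] Q2=[]
t=26-27: P1@Q0 runs 1, rem=0, completes. Q0=[P2] Q1=[P3] Q2=[]
t=27-28: P2@Q0 runs 1, rem=5, I/O yield, promote→Q0. Q0=[P2] Q1=[P3] Q2=[]
t=28-29: P2@Q0 runs 1, rem=4, I/O yield, promote→Q0. Q0=[P2] Q1=[P3] Q2=[]
t=29-30: P2@Q0 runs 1, rem=3, I/O yield, promote→Q0. Q0=[P2] Q1=[P3] Q2=[]
t=30-31: P2@Q0 runs 1, rem=2, I/O yield, promote→Q0. Q0=[P2] Q1=[P3] Q2=[]
t=31-32: P2@Q0 runs 1, rem=1, I/O yield, promote→Q0. Q0=[P2] Q1=[P3] Q2=[]
t=32-33: P2@Q0 runs 1, rem=0, completes. Q0=[] Q1=[P3] Q2=[]
t=33-39: P3@Q1 runs 6, rem=7, quantum used, demote→Q2. Q0=[] Q1=[] Q2=[P3]
t=39-46: P3@Q2 runs 7, rem=0, completes. Q0=[] Q1=[] Q2=[]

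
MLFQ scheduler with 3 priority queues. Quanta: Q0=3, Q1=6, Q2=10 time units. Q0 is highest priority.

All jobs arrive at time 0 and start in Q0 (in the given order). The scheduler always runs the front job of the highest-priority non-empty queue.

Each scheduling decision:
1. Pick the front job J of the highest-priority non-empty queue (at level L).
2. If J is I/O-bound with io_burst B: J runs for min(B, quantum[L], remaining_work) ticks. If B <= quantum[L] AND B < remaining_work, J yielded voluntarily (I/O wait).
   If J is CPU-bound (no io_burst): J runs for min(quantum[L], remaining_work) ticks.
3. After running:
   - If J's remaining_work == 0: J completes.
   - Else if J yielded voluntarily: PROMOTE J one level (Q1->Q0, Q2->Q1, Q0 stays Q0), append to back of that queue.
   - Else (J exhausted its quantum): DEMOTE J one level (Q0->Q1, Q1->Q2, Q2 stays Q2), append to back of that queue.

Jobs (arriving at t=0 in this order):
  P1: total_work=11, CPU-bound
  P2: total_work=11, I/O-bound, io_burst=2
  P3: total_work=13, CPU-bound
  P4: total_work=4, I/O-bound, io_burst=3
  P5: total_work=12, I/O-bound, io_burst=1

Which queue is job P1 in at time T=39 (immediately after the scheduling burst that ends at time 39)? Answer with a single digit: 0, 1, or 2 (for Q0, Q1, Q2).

t=0-3: P1@Q0 runs 3, rem=8, quantum used, demote→Q1. Q0=[P2,P3,P4,P5] Q1=[P1] Q2=[]
t=3-5: P2@Q0 runs 2, rem=9, I/O yield, promote→Q0. Q0=[P3,P4,P5,P2] Q1=[P1] Q2=[]
t=5-8: P3@Q0 runs 3, rem=10, quantum used, demote→Q1. Q0=[P4,P5,P2] Q1=[P1,P3] Q2=[]
t=8-11: P4@Q0 runs 3, rem=1, I/O yield, promote→Q0. Q0=[P5,P2,P4] Q1=[P1,P3] Q2=[]
t=11-12: P5@Q0 runs 1, rem=11, I/O yield, promote→Q0. Q0=[P2,P4,P5] Q1=[P1,P3] Q2=[]
t=12-14: P2@Q0 runs 2, rem=7, I/O yield, promote→Q0. Q0=[P4,P5,P2] Q1=[P1,P3] Q2=[]
t=14-15: P4@Q0 runs 1, rem=0, completes. Q0=[P5,P2] Q1=[P1,P3] Q2=[]
t=15-16: P5@Q0 runs 1, rem=10, I/O yield, promote→Q0. Q0=[P2,P5] Q1=[P1,P3] Q2=[]
t=16-18: P2@Q0 runs 2, rem=5, I/O yield, promote→Q0. Q0=[P5,P2] Q1=[P1,P3] Q2=[]
t=18-19: P5@Q0 runs 1, rem=9, I/O yield, promote→Q0. Q0=[P2,P5] Q1=[P1,P3] Q2=[]
t=19-21: P2@Q0 runs 2, rem=3, I/O yield, promote→Q0. Q0=[P5,P2] Q1=[P1,P3] Q2=[]
t=21-22: P5@Q0 runs 1, rem=8, I/O yield, promote→Q0. Q0=[P2,P5] Q1=[P1,P3] Q2=[]
t=22-24: P2@Q0 runs 2, rem=1, I/O yield, promote→Q0. Q0=[P5,P2] Q1=[P1,P3] Q2=[]
t=24-25: P5@Q0 runs 1, rem=7, I/O yield, promote→Q0. Q0=[P2,P5] Q1=[P1,P3] Q2=[]
t=25-26: P2@Q0 runs 1, rem=0, completes. Q0=[P5] Q1=[P1,P3] Q2=[]
t=26-27: P5@Q0 runs 1, rem=6, I/O yield, promote→Q0. Q0=[P5] Q1=[P1,P3] Q2=[]
t=27-28: P5@Q0 runs 1, rem=5, I/O yield, promote→Q0. Q0=[P5] Q1=[P1,P3] Q2=[]
t=28-29: P5@Q0 runs 1, rem=4, I/O yield, promote→Q0. Q0=[P5] Q1=[P1,P3] Q2=[]
t=29-30: P5@Q0 runs 1, rem=3, I/O yield, promote→Q0. Q0=[P5] Q1=[P1,P3] Q2=[]
t=30-31: P5@Q0 runs 1, rem=2, I/O yield, promote→Q0. Q0=[P5] Q1=[P1,P3] Q2=[]
t=31-32: P5@Q0 runs 1, rem=1, I/O yield, promote→Q0. Q0=[P5] Q1=[P1,P3] Q2=[]
t=32-33: P5@Q0 runs 1, rem=0, completes. Q0=[] Q1=[P1,P3] Q2=[]
t=33-39: P1@Q1 runs 6, rem=2, quantum used, demote→Q2. Q0=[] Q1=[P3] Q2=[P1]
t=39-45: P3@Q1 runs 6, rem=4, quantum used, demote→Q2. Q0=[] Q1=[] Q2=[P1,P3]
t=45-47: P1@Q2 runs 2, rem=0, completes. Q0=[] Q1=[] Q2=[P3]
t=47-51: P3@Q2 runs 4, rem=0, completes. Q0=[] Q1=[] Q2=[]

Answer: 2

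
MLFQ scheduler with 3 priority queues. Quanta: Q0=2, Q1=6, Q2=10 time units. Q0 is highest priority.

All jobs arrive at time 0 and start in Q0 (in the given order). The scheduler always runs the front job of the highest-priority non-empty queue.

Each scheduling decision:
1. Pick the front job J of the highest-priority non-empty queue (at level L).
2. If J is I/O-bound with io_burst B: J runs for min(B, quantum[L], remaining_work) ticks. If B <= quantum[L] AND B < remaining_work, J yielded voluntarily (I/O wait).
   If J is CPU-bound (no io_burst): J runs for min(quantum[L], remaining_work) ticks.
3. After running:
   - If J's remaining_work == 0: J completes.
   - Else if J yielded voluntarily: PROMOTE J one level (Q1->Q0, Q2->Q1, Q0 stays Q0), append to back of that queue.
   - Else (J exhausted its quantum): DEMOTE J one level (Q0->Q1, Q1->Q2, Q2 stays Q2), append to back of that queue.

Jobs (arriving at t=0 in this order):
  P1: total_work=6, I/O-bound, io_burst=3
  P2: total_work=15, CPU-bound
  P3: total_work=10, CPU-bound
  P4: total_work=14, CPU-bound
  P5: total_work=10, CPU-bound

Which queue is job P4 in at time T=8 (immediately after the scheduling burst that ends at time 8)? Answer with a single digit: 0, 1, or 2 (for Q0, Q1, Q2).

Answer: 1

Derivation:
t=0-2: P1@Q0 runs 2, rem=4, quantum used, demote→Q1. Q0=[P2,P3,P4,P5] Q1=[P1] Q2=[]
t=2-4: P2@Q0 runs 2, rem=13, quantum used, demote→Q1. Q0=[P3,P4,P5] Q1=[P1,P2] Q2=[]
t=4-6: P3@Q0 runs 2, rem=8, quantum used, demote→Q1. Q0=[P4,P5] Q1=[P1,P2,P3] Q2=[]
t=6-8: P4@Q0 runs 2, rem=12, quantum used, demote→Q1. Q0=[P5] Q1=[P1,P2,P3,P4] Q2=[]
t=8-10: P5@Q0 runs 2, rem=8, quantum used, demote→Q1. Q0=[] Q1=[P1,P2,P3,P4,P5] Q2=[]
t=10-13: P1@Q1 runs 3, rem=1, I/O yield, promote→Q0. Q0=[P1] Q1=[P2,P3,P4,P5] Q2=[]
t=13-14: P1@Q0 runs 1, rem=0, completes. Q0=[] Q1=[P2,P3,P4,P5] Q2=[]
t=14-20: P2@Q1 runs 6, rem=7, quantum used, demote→Q2. Q0=[] Q1=[P3,P4,P5] Q2=[P2]
t=20-26: P3@Q1 runs 6, rem=2, quantum used, demote→Q2. Q0=[] Q1=[P4,P5] Q2=[P2,P3]
t=26-32: P4@Q1 runs 6, rem=6, quantum used, demote→Q2. Q0=[] Q1=[P5] Q2=[P2,P3,P4]
t=32-38: P5@Q1 runs 6, rem=2, quantum used, demote→Q2. Q0=[] Q1=[] Q2=[P2,P3,P4,P5]
t=38-45: P2@Q2 runs 7, rem=0, completes. Q0=[] Q1=[] Q2=[P3,P4,P5]
t=45-47: P3@Q2 runs 2, rem=0, completes. Q0=[] Q1=[] Q2=[P4,P5]
t=47-53: P4@Q2 runs 6, rem=0, completes. Q0=[] Q1=[] Q2=[P5]
t=53-55: P5@Q2 runs 2, rem=0, completes. Q0=[] Q1=[] Q2=[]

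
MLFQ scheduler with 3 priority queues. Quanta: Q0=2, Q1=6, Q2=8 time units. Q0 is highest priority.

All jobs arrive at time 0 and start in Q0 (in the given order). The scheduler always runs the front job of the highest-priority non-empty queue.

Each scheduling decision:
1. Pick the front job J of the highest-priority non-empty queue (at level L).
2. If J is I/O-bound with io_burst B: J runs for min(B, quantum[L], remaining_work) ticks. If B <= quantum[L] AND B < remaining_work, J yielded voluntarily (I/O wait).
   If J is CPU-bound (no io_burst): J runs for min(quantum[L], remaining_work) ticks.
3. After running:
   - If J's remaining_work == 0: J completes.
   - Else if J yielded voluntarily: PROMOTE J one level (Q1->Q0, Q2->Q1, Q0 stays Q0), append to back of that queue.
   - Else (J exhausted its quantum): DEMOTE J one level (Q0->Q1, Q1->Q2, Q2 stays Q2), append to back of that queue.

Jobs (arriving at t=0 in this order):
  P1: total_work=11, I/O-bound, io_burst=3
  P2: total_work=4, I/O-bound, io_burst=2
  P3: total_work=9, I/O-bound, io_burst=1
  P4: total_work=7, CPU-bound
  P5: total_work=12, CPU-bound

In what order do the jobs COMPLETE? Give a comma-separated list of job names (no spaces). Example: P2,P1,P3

t=0-2: P1@Q0 runs 2, rem=9, quantum used, demote→Q1. Q0=[P2,P3,P4,P5] Q1=[P1] Q2=[]
t=2-4: P2@Q0 runs 2, rem=2, I/O yield, promote→Q0. Q0=[P3,P4,P5,P2] Q1=[P1] Q2=[]
t=4-5: P3@Q0 runs 1, rem=8, I/O yield, promote→Q0. Q0=[P4,P5,P2,P3] Q1=[P1] Q2=[]
t=5-7: P4@Q0 runs 2, rem=5, quantum used, demote→Q1. Q0=[P5,P2,P3] Q1=[P1,P4] Q2=[]
t=7-9: P5@Q0 runs 2, rem=10, quantum used, demote→Q1. Q0=[P2,P3] Q1=[P1,P4,P5] Q2=[]
t=9-11: P2@Q0 runs 2, rem=0, completes. Q0=[P3] Q1=[P1,P4,P5] Q2=[]
t=11-12: P3@Q0 runs 1, rem=7, I/O yield, promote→Q0. Q0=[P3] Q1=[P1,P4,P5] Q2=[]
t=12-13: P3@Q0 runs 1, rem=6, I/O yield, promote→Q0. Q0=[P3] Q1=[P1,P4,P5] Q2=[]
t=13-14: P3@Q0 runs 1, rem=5, I/O yield, promote→Q0. Q0=[P3] Q1=[P1,P4,P5] Q2=[]
t=14-15: P3@Q0 runs 1, rem=4, I/O yield, promote→Q0. Q0=[P3] Q1=[P1,P4,P5] Q2=[]
t=15-16: P3@Q0 runs 1, rem=3, I/O yield, promote→Q0. Q0=[P3] Q1=[P1,P4,P5] Q2=[]
t=16-17: P3@Q0 runs 1, rem=2, I/O yield, promote→Q0. Q0=[P3] Q1=[P1,P4,P5] Q2=[]
t=17-18: P3@Q0 runs 1, rem=1, I/O yield, promote→Q0. Q0=[P3] Q1=[P1,P4,P5] Q2=[]
t=18-19: P3@Q0 runs 1, rem=0, completes. Q0=[] Q1=[P1,P4,P5] Q2=[]
t=19-22: P1@Q1 runs 3, rem=6, I/O yield, promote→Q0. Q0=[P1] Q1=[P4,P5] Q2=[]
t=22-24: P1@Q0 runs 2, rem=4, quantum used, demote→Q1. Q0=[] Q1=[P4,P5,P1] Q2=[]
t=24-29: P4@Q1 runs 5, rem=0, completes. Q0=[] Q1=[P5,P1] Q2=[]
t=29-35: P5@Q1 runs 6, rem=4, quantum used, demote→Q2. Q0=[] Q1=[P1] Q2=[P5]
t=35-38: P1@Q1 runs 3, rem=1, I/O yield, promote→Q0. Q0=[P1] Q1=[] Q2=[P5]
t=38-39: P1@Q0 runs 1, rem=0, completes. Q0=[] Q1=[] Q2=[P5]
t=39-43: P5@Q2 runs 4, rem=0, completes. Q0=[] Q1=[] Q2=[]

Answer: P2,P3,P4,P1,P5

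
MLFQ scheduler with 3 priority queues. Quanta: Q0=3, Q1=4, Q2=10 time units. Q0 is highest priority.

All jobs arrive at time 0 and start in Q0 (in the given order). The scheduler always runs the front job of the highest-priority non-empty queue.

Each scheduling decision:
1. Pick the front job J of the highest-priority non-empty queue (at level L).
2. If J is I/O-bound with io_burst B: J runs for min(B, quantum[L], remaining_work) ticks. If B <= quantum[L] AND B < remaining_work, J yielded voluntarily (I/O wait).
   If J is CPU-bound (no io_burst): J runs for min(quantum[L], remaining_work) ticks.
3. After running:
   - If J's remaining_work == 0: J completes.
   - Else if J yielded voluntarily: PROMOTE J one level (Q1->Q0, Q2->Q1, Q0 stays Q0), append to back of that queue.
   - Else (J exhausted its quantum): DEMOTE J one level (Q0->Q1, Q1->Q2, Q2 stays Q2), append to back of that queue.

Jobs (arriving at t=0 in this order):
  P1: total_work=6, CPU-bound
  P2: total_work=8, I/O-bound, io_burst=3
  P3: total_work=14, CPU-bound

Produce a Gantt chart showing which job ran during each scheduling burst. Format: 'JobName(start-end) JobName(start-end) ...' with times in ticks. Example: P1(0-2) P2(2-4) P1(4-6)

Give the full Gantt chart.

t=0-3: P1@Q0 runs 3, rem=3, quantum used, demote→Q1. Q0=[P2,P3] Q1=[P1] Q2=[]
t=3-6: P2@Q0 runs 3, rem=5, I/O yield, promote→Q0. Q0=[P3,P2] Q1=[P1] Q2=[]
t=6-9: P3@Q0 runs 3, rem=11, quantum used, demote→Q1. Q0=[P2] Q1=[P1,P3] Q2=[]
t=9-12: P2@Q0 runs 3, rem=2, I/O yield, promote→Q0. Q0=[P2] Q1=[P1,P3] Q2=[]
t=12-14: P2@Q0 runs 2, rem=0, completes. Q0=[] Q1=[P1,P3] Q2=[]
t=14-17: P1@Q1 runs 3, rem=0, completes. Q0=[] Q1=[P3] Q2=[]
t=17-21: P3@Q1 runs 4, rem=7, quantum used, demote→Q2. Q0=[] Q1=[] Q2=[P3]
t=21-28: P3@Q2 runs 7, rem=0, completes. Q0=[] Q1=[] Q2=[]

Answer: P1(0-3) P2(3-6) P3(6-9) P2(9-12) P2(12-14) P1(14-17) P3(17-21) P3(21-28)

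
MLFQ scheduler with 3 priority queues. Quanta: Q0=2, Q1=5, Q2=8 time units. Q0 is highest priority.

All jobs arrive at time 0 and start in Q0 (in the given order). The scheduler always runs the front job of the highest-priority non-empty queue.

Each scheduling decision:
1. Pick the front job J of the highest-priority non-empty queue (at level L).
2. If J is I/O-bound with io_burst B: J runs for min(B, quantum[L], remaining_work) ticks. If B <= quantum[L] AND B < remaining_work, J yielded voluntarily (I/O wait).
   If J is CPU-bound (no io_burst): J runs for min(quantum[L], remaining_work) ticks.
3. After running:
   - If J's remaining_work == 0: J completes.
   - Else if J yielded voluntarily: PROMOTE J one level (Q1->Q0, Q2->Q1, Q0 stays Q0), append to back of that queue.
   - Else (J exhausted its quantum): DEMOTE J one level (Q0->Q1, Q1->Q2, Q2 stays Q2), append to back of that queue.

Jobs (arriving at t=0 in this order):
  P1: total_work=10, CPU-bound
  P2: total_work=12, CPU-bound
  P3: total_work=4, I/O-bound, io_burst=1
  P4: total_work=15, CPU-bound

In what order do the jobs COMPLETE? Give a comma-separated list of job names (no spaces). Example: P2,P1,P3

Answer: P3,P1,P2,P4

Derivation:
t=0-2: P1@Q0 runs 2, rem=8, quantum used, demote→Q1. Q0=[P2,P3,P4] Q1=[P1] Q2=[]
t=2-4: P2@Q0 runs 2, rem=10, quantum used, demote→Q1. Q0=[P3,P4] Q1=[P1,P2] Q2=[]
t=4-5: P3@Q0 runs 1, rem=3, I/O yield, promote→Q0. Q0=[P4,P3] Q1=[P1,P2] Q2=[]
t=5-7: P4@Q0 runs 2, rem=13, quantum used, demote→Q1. Q0=[P3] Q1=[P1,P2,P4] Q2=[]
t=7-8: P3@Q0 runs 1, rem=2, I/O yield, promote→Q0. Q0=[P3] Q1=[P1,P2,P4] Q2=[]
t=8-9: P3@Q0 runs 1, rem=1, I/O yield, promote→Q0. Q0=[P3] Q1=[P1,P2,P4] Q2=[]
t=9-10: P3@Q0 runs 1, rem=0, completes. Q0=[] Q1=[P1,P2,P4] Q2=[]
t=10-15: P1@Q1 runs 5, rem=3, quantum used, demote→Q2. Q0=[] Q1=[P2,P4] Q2=[P1]
t=15-20: P2@Q1 runs 5, rem=5, quantum used, demote→Q2. Q0=[] Q1=[P4] Q2=[P1,P2]
t=20-25: P4@Q1 runs 5, rem=8, quantum used, demote→Q2. Q0=[] Q1=[] Q2=[P1,P2,P4]
t=25-28: P1@Q2 runs 3, rem=0, completes. Q0=[] Q1=[] Q2=[P2,P4]
t=28-33: P2@Q2 runs 5, rem=0, completes. Q0=[] Q1=[] Q2=[P4]
t=33-41: P4@Q2 runs 8, rem=0, completes. Q0=[] Q1=[] Q2=[]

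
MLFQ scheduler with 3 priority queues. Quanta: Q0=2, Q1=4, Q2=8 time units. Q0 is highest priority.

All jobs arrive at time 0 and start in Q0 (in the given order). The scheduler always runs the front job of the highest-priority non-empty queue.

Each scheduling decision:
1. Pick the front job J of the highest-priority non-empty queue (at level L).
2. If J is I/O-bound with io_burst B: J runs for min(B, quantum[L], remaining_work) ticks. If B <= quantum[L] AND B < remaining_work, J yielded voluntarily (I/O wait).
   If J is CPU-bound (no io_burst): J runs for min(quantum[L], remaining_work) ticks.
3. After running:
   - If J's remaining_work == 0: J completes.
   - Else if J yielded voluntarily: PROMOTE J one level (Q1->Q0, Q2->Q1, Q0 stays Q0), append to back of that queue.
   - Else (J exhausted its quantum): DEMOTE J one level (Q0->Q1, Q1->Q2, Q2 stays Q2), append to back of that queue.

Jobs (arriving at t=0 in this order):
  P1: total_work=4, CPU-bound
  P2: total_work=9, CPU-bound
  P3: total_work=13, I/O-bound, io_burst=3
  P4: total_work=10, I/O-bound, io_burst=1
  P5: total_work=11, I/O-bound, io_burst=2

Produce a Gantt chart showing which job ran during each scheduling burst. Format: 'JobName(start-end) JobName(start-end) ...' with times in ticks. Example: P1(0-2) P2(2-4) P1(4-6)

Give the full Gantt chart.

Answer: P1(0-2) P2(2-4) P3(4-6) P4(6-7) P5(7-9) P4(9-10) P5(10-12) P4(12-13) P5(13-15) P4(15-16) P5(16-18) P4(18-19) P5(19-21) P4(21-22) P5(22-23) P4(23-24) P4(24-25) P4(25-26) P4(26-27) P1(27-29) P2(29-33) P3(33-36) P3(36-38) P3(38-41) P3(41-43) P3(43-44) P2(44-47)

Derivation:
t=0-2: P1@Q0 runs 2, rem=2, quantum used, demote→Q1. Q0=[P2,P3,P4,P5] Q1=[P1] Q2=[]
t=2-4: P2@Q0 runs 2, rem=7, quantum used, demote→Q1. Q0=[P3,P4,P5] Q1=[P1,P2] Q2=[]
t=4-6: P3@Q0 runs 2, rem=11, quantum used, demote→Q1. Q0=[P4,P5] Q1=[P1,P2,P3] Q2=[]
t=6-7: P4@Q0 runs 1, rem=9, I/O yield, promote→Q0. Q0=[P5,P4] Q1=[P1,P2,P3] Q2=[]
t=7-9: P5@Q0 runs 2, rem=9, I/O yield, promote→Q0. Q0=[P4,P5] Q1=[P1,P2,P3] Q2=[]
t=9-10: P4@Q0 runs 1, rem=8, I/O yield, promote→Q0. Q0=[P5,P4] Q1=[P1,P2,P3] Q2=[]
t=10-12: P5@Q0 runs 2, rem=7, I/O yield, promote→Q0. Q0=[P4,P5] Q1=[P1,P2,P3] Q2=[]
t=12-13: P4@Q0 runs 1, rem=7, I/O yield, promote→Q0. Q0=[P5,P4] Q1=[P1,P2,P3] Q2=[]
t=13-15: P5@Q0 runs 2, rem=5, I/O yield, promote→Q0. Q0=[P4,P5] Q1=[P1,P2,P3] Q2=[]
t=15-16: P4@Q0 runs 1, rem=6, I/O yield, promote→Q0. Q0=[P5,P4] Q1=[P1,P2,P3] Q2=[]
t=16-18: P5@Q0 runs 2, rem=3, I/O yield, promote→Q0. Q0=[P4,P5] Q1=[P1,P2,P3] Q2=[]
t=18-19: P4@Q0 runs 1, rem=5, I/O yield, promote→Q0. Q0=[P5,P4] Q1=[P1,P2,P3] Q2=[]
t=19-21: P5@Q0 runs 2, rem=1, I/O yield, promote→Q0. Q0=[P4,P5] Q1=[P1,P2,P3] Q2=[]
t=21-22: P4@Q0 runs 1, rem=4, I/O yield, promote→Q0. Q0=[P5,P4] Q1=[P1,P2,P3] Q2=[]
t=22-23: P5@Q0 runs 1, rem=0, completes. Q0=[P4] Q1=[P1,P2,P3] Q2=[]
t=23-24: P4@Q0 runs 1, rem=3, I/O yield, promote→Q0. Q0=[P4] Q1=[P1,P2,P3] Q2=[]
t=24-25: P4@Q0 runs 1, rem=2, I/O yield, promote→Q0. Q0=[P4] Q1=[P1,P2,P3] Q2=[]
t=25-26: P4@Q0 runs 1, rem=1, I/O yield, promote→Q0. Q0=[P4] Q1=[P1,P2,P3] Q2=[]
t=26-27: P4@Q0 runs 1, rem=0, completes. Q0=[] Q1=[P1,P2,P3] Q2=[]
t=27-29: P1@Q1 runs 2, rem=0, completes. Q0=[] Q1=[P2,P3] Q2=[]
t=29-33: P2@Q1 runs 4, rem=3, quantum used, demote→Q2. Q0=[] Q1=[P3] Q2=[P2]
t=33-36: P3@Q1 runs 3, rem=8, I/O yield, promote→Q0. Q0=[P3] Q1=[] Q2=[P2]
t=36-38: P3@Q0 runs 2, rem=6, quantum used, demote→Q1. Q0=[] Q1=[P3] Q2=[P2]
t=38-41: P3@Q1 runs 3, rem=3, I/O yield, promote→Q0. Q0=[P3] Q1=[] Q2=[P2]
t=41-43: P3@Q0 runs 2, rem=1, quantum used, demote→Q1. Q0=[] Q1=[P3] Q2=[P2]
t=43-44: P3@Q1 runs 1, rem=0, completes. Q0=[] Q1=[] Q2=[P2]
t=44-47: P2@Q2 runs 3, rem=0, completes. Q0=[] Q1=[] Q2=[]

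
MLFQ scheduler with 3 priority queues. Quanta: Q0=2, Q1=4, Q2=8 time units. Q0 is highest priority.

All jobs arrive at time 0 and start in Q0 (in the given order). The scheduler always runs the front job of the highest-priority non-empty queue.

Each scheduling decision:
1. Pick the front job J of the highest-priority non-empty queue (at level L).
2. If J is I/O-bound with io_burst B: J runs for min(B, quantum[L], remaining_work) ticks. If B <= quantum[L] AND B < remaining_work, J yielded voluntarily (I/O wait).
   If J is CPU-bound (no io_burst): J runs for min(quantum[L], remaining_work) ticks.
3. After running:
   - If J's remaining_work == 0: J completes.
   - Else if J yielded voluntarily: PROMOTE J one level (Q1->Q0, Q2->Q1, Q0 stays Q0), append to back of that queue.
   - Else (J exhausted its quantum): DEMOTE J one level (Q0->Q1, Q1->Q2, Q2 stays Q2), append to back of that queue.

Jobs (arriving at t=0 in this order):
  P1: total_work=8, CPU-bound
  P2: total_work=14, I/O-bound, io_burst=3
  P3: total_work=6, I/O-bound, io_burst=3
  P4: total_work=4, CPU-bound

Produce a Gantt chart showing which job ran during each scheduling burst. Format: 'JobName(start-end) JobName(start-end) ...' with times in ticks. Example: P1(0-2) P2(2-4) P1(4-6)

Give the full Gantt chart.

t=0-2: P1@Q0 runs 2, rem=6, quantum used, demote→Q1. Q0=[P2,P3,P4] Q1=[P1] Q2=[]
t=2-4: P2@Q0 runs 2, rem=12, quantum used, demote→Q1. Q0=[P3,P4] Q1=[P1,P2] Q2=[]
t=4-6: P3@Q0 runs 2, rem=4, quantum used, demote→Q1. Q0=[P4] Q1=[P1,P2,P3] Q2=[]
t=6-8: P4@Q0 runs 2, rem=2, quantum used, demote→Q1. Q0=[] Q1=[P1,P2,P3,P4] Q2=[]
t=8-12: P1@Q1 runs 4, rem=2, quantum used, demote→Q2. Q0=[] Q1=[P2,P3,P4] Q2=[P1]
t=12-15: P2@Q1 runs 3, rem=9, I/O yield, promote→Q0. Q0=[P2] Q1=[P3,P4] Q2=[P1]
t=15-17: P2@Q0 runs 2, rem=7, quantum used, demote→Q1. Q0=[] Q1=[P3,P4,P2] Q2=[P1]
t=17-20: P3@Q1 runs 3, rem=1, I/O yield, promote→Q0. Q0=[P3] Q1=[P4,P2] Q2=[P1]
t=20-21: P3@Q0 runs 1, rem=0, completes. Q0=[] Q1=[P4,P2] Q2=[P1]
t=21-23: P4@Q1 runs 2, rem=0, completes. Q0=[] Q1=[P2] Q2=[P1]
t=23-26: P2@Q1 runs 3, rem=4, I/O yield, promote→Q0. Q0=[P2] Q1=[] Q2=[P1]
t=26-28: P2@Q0 runs 2, rem=2, quantum used, demote→Q1. Q0=[] Q1=[P2] Q2=[P1]
t=28-30: P2@Q1 runs 2, rem=0, completes. Q0=[] Q1=[] Q2=[P1]
t=30-32: P1@Q2 runs 2, rem=0, completes. Q0=[] Q1=[] Q2=[]

Answer: P1(0-2) P2(2-4) P3(4-6) P4(6-8) P1(8-12) P2(12-15) P2(15-17) P3(17-20) P3(20-21) P4(21-23) P2(23-26) P2(26-28) P2(28-30) P1(30-32)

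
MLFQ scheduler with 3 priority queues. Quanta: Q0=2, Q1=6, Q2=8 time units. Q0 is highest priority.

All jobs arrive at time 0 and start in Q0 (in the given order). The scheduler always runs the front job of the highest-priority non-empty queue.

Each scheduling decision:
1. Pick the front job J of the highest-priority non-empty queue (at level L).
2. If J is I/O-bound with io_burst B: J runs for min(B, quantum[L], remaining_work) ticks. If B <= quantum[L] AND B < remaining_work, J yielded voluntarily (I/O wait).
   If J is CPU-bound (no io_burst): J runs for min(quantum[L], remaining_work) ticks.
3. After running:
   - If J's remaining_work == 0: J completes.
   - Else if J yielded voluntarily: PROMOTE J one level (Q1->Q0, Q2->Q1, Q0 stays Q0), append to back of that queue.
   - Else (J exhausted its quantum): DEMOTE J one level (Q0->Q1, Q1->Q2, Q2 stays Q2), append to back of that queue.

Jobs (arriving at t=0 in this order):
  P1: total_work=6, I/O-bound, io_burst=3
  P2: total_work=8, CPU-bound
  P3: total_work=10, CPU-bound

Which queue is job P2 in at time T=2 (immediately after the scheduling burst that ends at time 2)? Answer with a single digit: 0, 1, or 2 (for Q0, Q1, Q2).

t=0-2: P1@Q0 runs 2, rem=4, quantum used, demote→Q1. Q0=[P2,P3] Q1=[P1] Q2=[]
t=2-4: P2@Q0 runs 2, rem=6, quantum used, demote→Q1. Q0=[P3] Q1=[P1,P2] Q2=[]
t=4-6: P3@Q0 runs 2, rem=8, quantum used, demote→Q1. Q0=[] Q1=[P1,P2,P3] Q2=[]
t=6-9: P1@Q1 runs 3, rem=1, I/O yield, promote→Q0. Q0=[P1] Q1=[P2,P3] Q2=[]
t=9-10: P1@Q0 runs 1, rem=0, completes. Q0=[] Q1=[P2,P3] Q2=[]
t=10-16: P2@Q1 runs 6, rem=0, completes. Q0=[] Q1=[P3] Q2=[]
t=16-22: P3@Q1 runs 6, rem=2, quantum used, demote→Q2. Q0=[] Q1=[] Q2=[P3]
t=22-24: P3@Q2 runs 2, rem=0, completes. Q0=[] Q1=[] Q2=[]

Answer: 0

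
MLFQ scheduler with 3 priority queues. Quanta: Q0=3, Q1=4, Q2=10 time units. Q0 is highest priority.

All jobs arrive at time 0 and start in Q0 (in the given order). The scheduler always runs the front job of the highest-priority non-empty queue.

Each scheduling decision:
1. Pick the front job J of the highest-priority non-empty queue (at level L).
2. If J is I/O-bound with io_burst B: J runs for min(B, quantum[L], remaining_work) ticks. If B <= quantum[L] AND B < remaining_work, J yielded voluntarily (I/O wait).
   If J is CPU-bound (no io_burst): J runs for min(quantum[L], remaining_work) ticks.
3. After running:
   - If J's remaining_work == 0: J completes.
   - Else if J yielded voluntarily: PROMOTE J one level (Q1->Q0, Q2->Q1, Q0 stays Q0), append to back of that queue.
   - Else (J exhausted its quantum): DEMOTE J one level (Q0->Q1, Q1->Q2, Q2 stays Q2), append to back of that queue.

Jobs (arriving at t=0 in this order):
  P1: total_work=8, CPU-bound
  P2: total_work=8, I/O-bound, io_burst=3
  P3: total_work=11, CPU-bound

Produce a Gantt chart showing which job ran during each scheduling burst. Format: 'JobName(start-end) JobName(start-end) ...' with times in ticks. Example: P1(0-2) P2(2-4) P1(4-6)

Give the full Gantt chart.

t=0-3: P1@Q0 runs 3, rem=5, quantum used, demote→Q1. Q0=[P2,P3] Q1=[P1] Q2=[]
t=3-6: P2@Q0 runs 3, rem=5, I/O yield, promote→Q0. Q0=[P3,P2] Q1=[P1] Q2=[]
t=6-9: P3@Q0 runs 3, rem=8, quantum used, demote→Q1. Q0=[P2] Q1=[P1,P3] Q2=[]
t=9-12: P2@Q0 runs 3, rem=2, I/O yield, promote→Q0. Q0=[P2] Q1=[P1,P3] Q2=[]
t=12-14: P2@Q0 runs 2, rem=0, completes. Q0=[] Q1=[P1,P3] Q2=[]
t=14-18: P1@Q1 runs 4, rem=1, quantum used, demote→Q2. Q0=[] Q1=[P3] Q2=[P1]
t=18-22: P3@Q1 runs 4, rem=4, quantum used, demote→Q2. Q0=[] Q1=[] Q2=[P1,P3]
t=22-23: P1@Q2 runs 1, rem=0, completes. Q0=[] Q1=[] Q2=[P3]
t=23-27: P3@Q2 runs 4, rem=0, completes. Q0=[] Q1=[] Q2=[]

Answer: P1(0-3) P2(3-6) P3(6-9) P2(9-12) P2(12-14) P1(14-18) P3(18-22) P1(22-23) P3(23-27)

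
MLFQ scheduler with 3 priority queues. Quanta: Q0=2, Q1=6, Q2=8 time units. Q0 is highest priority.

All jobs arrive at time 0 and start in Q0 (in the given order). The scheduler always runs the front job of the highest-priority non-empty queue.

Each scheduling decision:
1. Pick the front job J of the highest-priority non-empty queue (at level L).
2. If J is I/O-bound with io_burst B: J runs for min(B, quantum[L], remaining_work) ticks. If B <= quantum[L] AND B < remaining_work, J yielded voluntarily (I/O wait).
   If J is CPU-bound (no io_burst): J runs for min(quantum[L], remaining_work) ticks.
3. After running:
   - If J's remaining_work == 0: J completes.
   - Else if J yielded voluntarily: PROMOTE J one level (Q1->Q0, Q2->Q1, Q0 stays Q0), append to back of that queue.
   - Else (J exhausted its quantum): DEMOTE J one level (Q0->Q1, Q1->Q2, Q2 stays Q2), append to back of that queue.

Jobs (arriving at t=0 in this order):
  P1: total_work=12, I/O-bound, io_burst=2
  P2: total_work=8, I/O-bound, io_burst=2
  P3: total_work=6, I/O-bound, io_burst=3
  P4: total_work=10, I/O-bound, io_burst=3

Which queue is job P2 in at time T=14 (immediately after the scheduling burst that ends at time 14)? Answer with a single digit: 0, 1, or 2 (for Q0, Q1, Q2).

t=0-2: P1@Q0 runs 2, rem=10, I/O yield, promote→Q0. Q0=[P2,P3,P4,P1] Q1=[] Q2=[]
t=2-4: P2@Q0 runs 2, rem=6, I/O yield, promote→Q0. Q0=[P3,P4,P1,P2] Q1=[] Q2=[]
t=4-6: P3@Q0 runs 2, rem=4, quantum used, demote→Q1. Q0=[P4,P1,P2] Q1=[P3] Q2=[]
t=6-8: P4@Q0 runs 2, rem=8, quantum used, demote→Q1. Q0=[P1,P2] Q1=[P3,P4] Q2=[]
t=8-10: P1@Q0 runs 2, rem=8, I/O yield, promote→Q0. Q0=[P2,P1] Q1=[P3,P4] Q2=[]
t=10-12: P2@Q0 runs 2, rem=4, I/O yield, promote→Q0. Q0=[P1,P2] Q1=[P3,P4] Q2=[]
t=12-14: P1@Q0 runs 2, rem=6, I/O yield, promote→Q0. Q0=[P2,P1] Q1=[P3,P4] Q2=[]
t=14-16: P2@Q0 runs 2, rem=2, I/O yield, promote→Q0. Q0=[P1,P2] Q1=[P3,P4] Q2=[]
t=16-18: P1@Q0 runs 2, rem=4, I/O yield, promote→Q0. Q0=[P2,P1] Q1=[P3,P4] Q2=[]
t=18-20: P2@Q0 runs 2, rem=0, completes. Q0=[P1] Q1=[P3,P4] Q2=[]
t=20-22: P1@Q0 runs 2, rem=2, I/O yield, promote→Q0. Q0=[P1] Q1=[P3,P4] Q2=[]
t=22-24: P1@Q0 runs 2, rem=0, completes. Q0=[] Q1=[P3,P4] Q2=[]
t=24-27: P3@Q1 runs 3, rem=1, I/O yield, promote→Q0. Q0=[P3] Q1=[P4] Q2=[]
t=27-28: P3@Q0 runs 1, rem=0, completes. Q0=[] Q1=[P4] Q2=[]
t=28-31: P4@Q1 runs 3, rem=5, I/O yield, promote→Q0. Q0=[P4] Q1=[] Q2=[]
t=31-33: P4@Q0 runs 2, rem=3, quantum used, demote→Q1. Q0=[] Q1=[P4] Q2=[]
t=33-36: P4@Q1 runs 3, rem=0, completes. Q0=[] Q1=[] Q2=[]

Answer: 0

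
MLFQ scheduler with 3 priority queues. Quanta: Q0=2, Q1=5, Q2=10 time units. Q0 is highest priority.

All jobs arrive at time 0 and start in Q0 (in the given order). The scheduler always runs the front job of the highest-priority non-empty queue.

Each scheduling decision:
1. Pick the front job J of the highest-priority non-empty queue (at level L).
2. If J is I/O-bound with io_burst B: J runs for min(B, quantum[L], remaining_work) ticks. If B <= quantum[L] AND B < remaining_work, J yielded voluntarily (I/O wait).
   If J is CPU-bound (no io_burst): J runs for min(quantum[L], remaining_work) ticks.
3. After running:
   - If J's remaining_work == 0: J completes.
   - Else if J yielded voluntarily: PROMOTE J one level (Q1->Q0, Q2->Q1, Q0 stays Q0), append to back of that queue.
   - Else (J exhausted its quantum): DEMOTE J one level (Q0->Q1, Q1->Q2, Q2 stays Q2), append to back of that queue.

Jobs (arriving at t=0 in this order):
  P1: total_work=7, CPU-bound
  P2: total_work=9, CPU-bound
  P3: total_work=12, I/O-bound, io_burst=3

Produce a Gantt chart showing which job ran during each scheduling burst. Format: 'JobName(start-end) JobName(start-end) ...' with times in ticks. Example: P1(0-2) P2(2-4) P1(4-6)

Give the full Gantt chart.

t=0-2: P1@Q0 runs 2, rem=5, quantum used, demote→Q1. Q0=[P2,P3] Q1=[P1] Q2=[]
t=2-4: P2@Q0 runs 2, rem=7, quantum used, demote→Q1. Q0=[P3] Q1=[P1,P2] Q2=[]
t=4-6: P3@Q0 runs 2, rem=10, quantum used, demote→Q1. Q0=[] Q1=[P1,P2,P3] Q2=[]
t=6-11: P1@Q1 runs 5, rem=0, completes. Q0=[] Q1=[P2,P3] Q2=[]
t=11-16: P2@Q1 runs 5, rem=2, quantum used, demote→Q2. Q0=[] Q1=[P3] Q2=[P2]
t=16-19: P3@Q1 runs 3, rem=7, I/O yield, promote→Q0. Q0=[P3] Q1=[] Q2=[P2]
t=19-21: P3@Q0 runs 2, rem=5, quantum used, demote→Q1. Q0=[] Q1=[P3] Q2=[P2]
t=21-24: P3@Q1 runs 3, rem=2, I/O yield, promote→Q0. Q0=[P3] Q1=[] Q2=[P2]
t=24-26: P3@Q0 runs 2, rem=0, completes. Q0=[] Q1=[] Q2=[P2]
t=26-28: P2@Q2 runs 2, rem=0, completes. Q0=[] Q1=[] Q2=[]

Answer: P1(0-2) P2(2-4) P3(4-6) P1(6-11) P2(11-16) P3(16-19) P3(19-21) P3(21-24) P3(24-26) P2(26-28)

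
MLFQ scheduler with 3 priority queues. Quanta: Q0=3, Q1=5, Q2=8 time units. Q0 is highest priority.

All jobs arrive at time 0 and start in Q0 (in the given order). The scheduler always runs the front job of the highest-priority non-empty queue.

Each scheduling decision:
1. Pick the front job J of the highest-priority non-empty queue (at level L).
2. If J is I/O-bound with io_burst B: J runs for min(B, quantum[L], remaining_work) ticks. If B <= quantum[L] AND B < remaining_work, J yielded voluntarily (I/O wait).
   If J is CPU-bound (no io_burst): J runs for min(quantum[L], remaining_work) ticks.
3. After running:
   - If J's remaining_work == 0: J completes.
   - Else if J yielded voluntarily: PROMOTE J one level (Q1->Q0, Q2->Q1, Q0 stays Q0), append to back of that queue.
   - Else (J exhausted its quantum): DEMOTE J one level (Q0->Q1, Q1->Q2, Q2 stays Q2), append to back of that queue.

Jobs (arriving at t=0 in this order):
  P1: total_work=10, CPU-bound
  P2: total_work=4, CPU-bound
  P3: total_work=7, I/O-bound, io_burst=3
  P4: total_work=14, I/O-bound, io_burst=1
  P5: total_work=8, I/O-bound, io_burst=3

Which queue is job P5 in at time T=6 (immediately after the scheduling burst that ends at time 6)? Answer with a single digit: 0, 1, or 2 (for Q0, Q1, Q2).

t=0-3: P1@Q0 runs 3, rem=7, quantum used, demote→Q1. Q0=[P2,P3,P4,P5] Q1=[P1] Q2=[]
t=3-6: P2@Q0 runs 3, rem=1, quantum used, demote→Q1. Q0=[P3,P4,P5] Q1=[P1,P2] Q2=[]
t=6-9: P3@Q0 runs 3, rem=4, I/O yield, promote→Q0. Q0=[P4,P5,P3] Q1=[P1,P2] Q2=[]
t=9-10: P4@Q0 runs 1, rem=13, I/O yield, promote→Q0. Q0=[P5,P3,P4] Q1=[P1,P2] Q2=[]
t=10-13: P5@Q0 runs 3, rem=5, I/O yield, promote→Q0. Q0=[P3,P4,P5] Q1=[P1,P2] Q2=[]
t=13-16: P3@Q0 runs 3, rem=1, I/O yield, promote→Q0. Q0=[P4,P5,P3] Q1=[P1,P2] Q2=[]
t=16-17: P4@Q0 runs 1, rem=12, I/O yield, promote→Q0. Q0=[P5,P3,P4] Q1=[P1,P2] Q2=[]
t=17-20: P5@Q0 runs 3, rem=2, I/O yield, promote→Q0. Q0=[P3,P4,P5] Q1=[P1,P2] Q2=[]
t=20-21: P3@Q0 runs 1, rem=0, completes. Q0=[P4,P5] Q1=[P1,P2] Q2=[]
t=21-22: P4@Q0 runs 1, rem=11, I/O yield, promote→Q0. Q0=[P5,P4] Q1=[P1,P2] Q2=[]
t=22-24: P5@Q0 runs 2, rem=0, completes. Q0=[P4] Q1=[P1,P2] Q2=[]
t=24-25: P4@Q0 runs 1, rem=10, I/O yield, promote→Q0. Q0=[P4] Q1=[P1,P2] Q2=[]
t=25-26: P4@Q0 runs 1, rem=9, I/O yield, promote→Q0. Q0=[P4] Q1=[P1,P2] Q2=[]
t=26-27: P4@Q0 runs 1, rem=8, I/O yield, promote→Q0. Q0=[P4] Q1=[P1,P2] Q2=[]
t=27-28: P4@Q0 runs 1, rem=7, I/O yield, promote→Q0. Q0=[P4] Q1=[P1,P2] Q2=[]
t=28-29: P4@Q0 runs 1, rem=6, I/O yield, promote→Q0. Q0=[P4] Q1=[P1,P2] Q2=[]
t=29-30: P4@Q0 runs 1, rem=5, I/O yield, promote→Q0. Q0=[P4] Q1=[P1,P2] Q2=[]
t=30-31: P4@Q0 runs 1, rem=4, I/O yield, promote→Q0. Q0=[P4] Q1=[P1,P2] Q2=[]
t=31-32: P4@Q0 runs 1, rem=3, I/O yield, promote→Q0. Q0=[P4] Q1=[P1,P2] Q2=[]
t=32-33: P4@Q0 runs 1, rem=2, I/O yield, promote→Q0. Q0=[P4] Q1=[P1,P2] Q2=[]
t=33-34: P4@Q0 runs 1, rem=1, I/O yield, promote→Q0. Q0=[P4] Q1=[P1,P2] Q2=[]
t=34-35: P4@Q0 runs 1, rem=0, completes. Q0=[] Q1=[P1,P2] Q2=[]
t=35-40: P1@Q1 runs 5, rem=2, quantum used, demote→Q2. Q0=[] Q1=[P2] Q2=[P1]
t=40-41: P2@Q1 runs 1, rem=0, completes. Q0=[] Q1=[] Q2=[P1]
t=41-43: P1@Q2 runs 2, rem=0, completes. Q0=[] Q1=[] Q2=[]

Answer: 0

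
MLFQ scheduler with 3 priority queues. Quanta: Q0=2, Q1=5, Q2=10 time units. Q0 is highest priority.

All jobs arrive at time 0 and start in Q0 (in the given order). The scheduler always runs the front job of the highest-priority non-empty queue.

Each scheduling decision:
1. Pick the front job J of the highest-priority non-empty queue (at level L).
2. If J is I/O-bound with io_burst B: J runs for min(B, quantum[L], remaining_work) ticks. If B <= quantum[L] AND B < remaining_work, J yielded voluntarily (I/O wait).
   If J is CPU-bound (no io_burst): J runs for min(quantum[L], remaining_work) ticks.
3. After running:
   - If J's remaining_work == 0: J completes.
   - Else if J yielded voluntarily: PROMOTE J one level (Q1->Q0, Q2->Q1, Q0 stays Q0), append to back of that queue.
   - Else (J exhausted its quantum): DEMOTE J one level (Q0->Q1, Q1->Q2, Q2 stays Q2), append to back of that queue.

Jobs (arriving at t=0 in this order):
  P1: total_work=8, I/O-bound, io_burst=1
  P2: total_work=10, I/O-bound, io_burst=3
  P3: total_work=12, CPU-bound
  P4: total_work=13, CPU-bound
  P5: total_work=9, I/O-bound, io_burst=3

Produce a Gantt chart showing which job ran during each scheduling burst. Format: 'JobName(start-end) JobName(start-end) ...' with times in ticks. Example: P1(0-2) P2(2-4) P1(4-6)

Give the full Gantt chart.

Answer: P1(0-1) P2(1-3) P3(3-5) P4(5-7) P5(7-9) P1(9-10) P1(10-11) P1(11-12) P1(12-13) P1(13-14) P1(14-15) P1(15-16) P2(16-19) P2(19-21) P3(21-26) P4(26-31) P5(31-34) P5(34-36) P2(36-39) P5(39-41) P3(41-46) P4(46-52)

Derivation:
t=0-1: P1@Q0 runs 1, rem=7, I/O yield, promote→Q0. Q0=[P2,P3,P4,P5,P1] Q1=[] Q2=[]
t=1-3: P2@Q0 runs 2, rem=8, quantum used, demote→Q1. Q0=[P3,P4,P5,P1] Q1=[P2] Q2=[]
t=3-5: P3@Q0 runs 2, rem=10, quantum used, demote→Q1. Q0=[P4,P5,P1] Q1=[P2,P3] Q2=[]
t=5-7: P4@Q0 runs 2, rem=11, quantum used, demote→Q1. Q0=[P5,P1] Q1=[P2,P3,P4] Q2=[]
t=7-9: P5@Q0 runs 2, rem=7, quantum used, demote→Q1. Q0=[P1] Q1=[P2,P3,P4,P5] Q2=[]
t=9-10: P1@Q0 runs 1, rem=6, I/O yield, promote→Q0. Q0=[P1] Q1=[P2,P3,P4,P5] Q2=[]
t=10-11: P1@Q0 runs 1, rem=5, I/O yield, promote→Q0. Q0=[P1] Q1=[P2,P3,P4,P5] Q2=[]
t=11-12: P1@Q0 runs 1, rem=4, I/O yield, promote→Q0. Q0=[P1] Q1=[P2,P3,P4,P5] Q2=[]
t=12-13: P1@Q0 runs 1, rem=3, I/O yield, promote→Q0. Q0=[P1] Q1=[P2,P3,P4,P5] Q2=[]
t=13-14: P1@Q0 runs 1, rem=2, I/O yield, promote→Q0. Q0=[P1] Q1=[P2,P3,P4,P5] Q2=[]
t=14-15: P1@Q0 runs 1, rem=1, I/O yield, promote→Q0. Q0=[P1] Q1=[P2,P3,P4,P5] Q2=[]
t=15-16: P1@Q0 runs 1, rem=0, completes. Q0=[] Q1=[P2,P3,P4,P5] Q2=[]
t=16-19: P2@Q1 runs 3, rem=5, I/O yield, promote→Q0. Q0=[P2] Q1=[P3,P4,P5] Q2=[]
t=19-21: P2@Q0 runs 2, rem=3, quantum used, demote→Q1. Q0=[] Q1=[P3,P4,P5,P2] Q2=[]
t=21-26: P3@Q1 runs 5, rem=5, quantum used, demote→Q2. Q0=[] Q1=[P4,P5,P2] Q2=[P3]
t=26-31: P4@Q1 runs 5, rem=6, quantum used, demote→Q2. Q0=[] Q1=[P5,P2] Q2=[P3,P4]
t=31-34: P5@Q1 runs 3, rem=4, I/O yield, promote→Q0. Q0=[P5] Q1=[P2] Q2=[P3,P4]
t=34-36: P5@Q0 runs 2, rem=2, quantum used, demote→Q1. Q0=[] Q1=[P2,P5] Q2=[P3,P4]
t=36-39: P2@Q1 runs 3, rem=0, completes. Q0=[] Q1=[P5] Q2=[P3,P4]
t=39-41: P5@Q1 runs 2, rem=0, completes. Q0=[] Q1=[] Q2=[P3,P4]
t=41-46: P3@Q2 runs 5, rem=0, completes. Q0=[] Q1=[] Q2=[P4]
t=46-52: P4@Q2 runs 6, rem=0, completes. Q0=[] Q1=[] Q2=[]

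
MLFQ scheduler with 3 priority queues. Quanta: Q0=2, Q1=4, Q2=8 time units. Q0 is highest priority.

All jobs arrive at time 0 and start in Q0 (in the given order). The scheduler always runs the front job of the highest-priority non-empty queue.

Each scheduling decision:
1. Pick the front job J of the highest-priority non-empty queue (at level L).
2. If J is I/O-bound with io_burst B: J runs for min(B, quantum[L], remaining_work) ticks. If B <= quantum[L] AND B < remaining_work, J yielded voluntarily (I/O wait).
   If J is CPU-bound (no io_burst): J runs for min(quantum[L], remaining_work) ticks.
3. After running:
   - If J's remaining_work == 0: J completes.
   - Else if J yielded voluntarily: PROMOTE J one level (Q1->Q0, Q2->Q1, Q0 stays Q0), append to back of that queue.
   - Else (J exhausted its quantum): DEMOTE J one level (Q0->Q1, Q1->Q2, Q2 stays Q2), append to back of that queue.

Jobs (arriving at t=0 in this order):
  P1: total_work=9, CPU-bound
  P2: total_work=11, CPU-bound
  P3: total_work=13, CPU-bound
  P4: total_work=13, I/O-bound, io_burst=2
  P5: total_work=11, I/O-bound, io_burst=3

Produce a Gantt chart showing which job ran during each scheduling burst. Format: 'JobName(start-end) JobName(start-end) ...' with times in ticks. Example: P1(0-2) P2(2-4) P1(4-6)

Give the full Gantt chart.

t=0-2: P1@Q0 runs 2, rem=7, quantum used, demote→Q1. Q0=[P2,P3,P4,P5] Q1=[P1] Q2=[]
t=2-4: P2@Q0 runs 2, rem=9, quantum used, demote→Q1. Q0=[P3,P4,P5] Q1=[P1,P2] Q2=[]
t=4-6: P3@Q0 runs 2, rem=11, quantum used, demote→Q1. Q0=[P4,P5] Q1=[P1,P2,P3] Q2=[]
t=6-8: P4@Q0 runs 2, rem=11, I/O yield, promote→Q0. Q0=[P5,P4] Q1=[P1,P2,P3] Q2=[]
t=8-10: P5@Q0 runs 2, rem=9, quantum used, demote→Q1. Q0=[P4] Q1=[P1,P2,P3,P5] Q2=[]
t=10-12: P4@Q0 runs 2, rem=9, I/O yield, promote→Q0. Q0=[P4] Q1=[P1,P2,P3,P5] Q2=[]
t=12-14: P4@Q0 runs 2, rem=7, I/O yield, promote→Q0. Q0=[P4] Q1=[P1,P2,P3,P5] Q2=[]
t=14-16: P4@Q0 runs 2, rem=5, I/O yield, promote→Q0. Q0=[P4] Q1=[P1,P2,P3,P5] Q2=[]
t=16-18: P4@Q0 runs 2, rem=3, I/O yield, promote→Q0. Q0=[P4] Q1=[P1,P2,P3,P5] Q2=[]
t=18-20: P4@Q0 runs 2, rem=1, I/O yield, promote→Q0. Q0=[P4] Q1=[P1,P2,P3,P5] Q2=[]
t=20-21: P4@Q0 runs 1, rem=0, completes. Q0=[] Q1=[P1,P2,P3,P5] Q2=[]
t=21-25: P1@Q1 runs 4, rem=3, quantum used, demote→Q2. Q0=[] Q1=[P2,P3,P5] Q2=[P1]
t=25-29: P2@Q1 runs 4, rem=5, quantum used, demote→Q2. Q0=[] Q1=[P3,P5] Q2=[P1,P2]
t=29-33: P3@Q1 runs 4, rem=7, quantum used, demote→Q2. Q0=[] Q1=[P5] Q2=[P1,P2,P3]
t=33-36: P5@Q1 runs 3, rem=6, I/O yield, promote→Q0. Q0=[P5] Q1=[] Q2=[P1,P2,P3]
t=36-38: P5@Q0 runs 2, rem=4, quantum used, demote→Q1. Q0=[] Q1=[P5] Q2=[P1,P2,P3]
t=38-41: P5@Q1 runs 3, rem=1, I/O yield, promote→Q0. Q0=[P5] Q1=[] Q2=[P1,P2,P3]
t=41-42: P5@Q0 runs 1, rem=0, completes. Q0=[] Q1=[] Q2=[P1,P2,P3]
t=42-45: P1@Q2 runs 3, rem=0, completes. Q0=[] Q1=[] Q2=[P2,P3]
t=45-50: P2@Q2 runs 5, rem=0, completes. Q0=[] Q1=[] Q2=[P3]
t=50-57: P3@Q2 runs 7, rem=0, completes. Q0=[] Q1=[] Q2=[]

Answer: P1(0-2) P2(2-4) P3(4-6) P4(6-8) P5(8-10) P4(10-12) P4(12-14) P4(14-16) P4(16-18) P4(18-20) P4(20-21) P1(21-25) P2(25-29) P3(29-33) P5(33-36) P5(36-38) P5(38-41) P5(41-42) P1(42-45) P2(45-50) P3(50-57)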